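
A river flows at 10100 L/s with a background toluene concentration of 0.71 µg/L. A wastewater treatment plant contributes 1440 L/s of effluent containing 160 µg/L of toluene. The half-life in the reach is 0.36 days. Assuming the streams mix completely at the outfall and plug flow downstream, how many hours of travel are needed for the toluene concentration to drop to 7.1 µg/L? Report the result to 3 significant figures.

13.3 h

After mixing, C = (10100·0.7100 + 1440·160.0) / 11540 = 237600/11540 = 20.59 µg/L.
Half-life 0.36 d → k = ln 2 / 0.36 = 1.925 d⁻¹.
20.59·exp(−k·t) = 7.1 → t = ln(20.59/7.1)/k = 47770 s = 13.27 h.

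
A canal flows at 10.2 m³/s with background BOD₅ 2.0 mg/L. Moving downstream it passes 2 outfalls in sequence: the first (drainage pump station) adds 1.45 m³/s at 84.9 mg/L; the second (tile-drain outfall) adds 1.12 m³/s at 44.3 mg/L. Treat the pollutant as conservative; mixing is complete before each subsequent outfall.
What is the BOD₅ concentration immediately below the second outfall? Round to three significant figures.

Below outfall 1: Q → 11.65 m³/s, C = (10.20·2.000 + 1.450·84.90)/11.65 = 12.32 mg/L.
Below outfall 2: Q → 12.77 m³/s, C = (11.65·12.32 + 1.120·44.30)/12.77 = 15.12 mg/L.

15.1 mg/L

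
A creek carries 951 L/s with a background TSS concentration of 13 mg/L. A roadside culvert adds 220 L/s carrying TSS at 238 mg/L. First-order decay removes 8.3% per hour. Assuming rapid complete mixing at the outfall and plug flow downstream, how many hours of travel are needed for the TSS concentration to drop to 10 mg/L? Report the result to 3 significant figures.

Conservation of mass: C = (951.0·13.00 + 220.0·238.0) / 1171 = 64720/1171 = 55.27 mg/L.
8.3%/h lost → k = −ln(1 − 0.083) = 0.08665 h⁻¹.
55.27·exp(−k·t) = 10 → t = ln(55.27/10)/k = 71030 s = 19.73 h.

19.7 h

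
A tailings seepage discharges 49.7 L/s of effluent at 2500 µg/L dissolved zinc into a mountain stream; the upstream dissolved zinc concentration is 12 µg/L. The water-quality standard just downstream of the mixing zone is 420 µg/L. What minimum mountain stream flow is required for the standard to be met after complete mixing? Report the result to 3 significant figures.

253 L/s

Set C_mix = 420: (Q·12.00 + 49.70·2500) / (Q + 49.70) = 420
→ Q = 49.70·(2500 − 420)/(420 − 12.00) = 253.4 L/s.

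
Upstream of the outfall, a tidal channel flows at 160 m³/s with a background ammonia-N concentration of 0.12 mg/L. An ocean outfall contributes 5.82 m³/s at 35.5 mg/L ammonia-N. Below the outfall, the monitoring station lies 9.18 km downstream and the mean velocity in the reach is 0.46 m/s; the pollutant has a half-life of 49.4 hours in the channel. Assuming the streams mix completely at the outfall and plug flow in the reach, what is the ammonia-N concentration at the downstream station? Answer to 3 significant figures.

Mixed concentration C = ΣQC/ΣQ = (160.0·0.1200 + 5.820·35.50) / 165.8 = 225.8/165.8 = 1.362 mg/L.
Travel time t = 9.18·1000 / 0.46 = 19960 s = 5.543 h.
Half-life 49.4 h → k = ln 2 / 49.4 = 0.01403 h⁻¹ = 0.3368 d⁻¹.
Decay over the reach: 1.362·exp(−kt) = 1.362·0.9252 = 1.260 mg/L.

1.26 mg/L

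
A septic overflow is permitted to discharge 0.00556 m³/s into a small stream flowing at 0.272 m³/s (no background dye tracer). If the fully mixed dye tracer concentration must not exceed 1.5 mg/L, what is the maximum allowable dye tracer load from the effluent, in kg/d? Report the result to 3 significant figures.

36.0 kg/d

Mass balance at the limit: 0.2720·0 + 0.005560·Cₑ = 0.2776·1.5 → Cₑ = 74.88 mg/L.
Load = 0.005560 m³/s × 74.88 g/m³ × 86 400 s/d = 35.97 kg/d.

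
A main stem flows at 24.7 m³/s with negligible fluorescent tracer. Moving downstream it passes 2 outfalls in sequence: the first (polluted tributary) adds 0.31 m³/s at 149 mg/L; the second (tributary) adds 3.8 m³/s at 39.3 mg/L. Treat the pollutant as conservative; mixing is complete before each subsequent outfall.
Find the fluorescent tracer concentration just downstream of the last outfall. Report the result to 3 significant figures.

6.79 mg/L

Outfall 1: combined Q = 25.01 m³/s; C = (24.70·0 + 0.3100·149.0)/25.01 = 1.847 mg/L.
Outfall 2: combined Q = 28.81 m³/s; C = (25.01·1.847 + 3.800·39.30)/28.81 = 6.787 mg/L.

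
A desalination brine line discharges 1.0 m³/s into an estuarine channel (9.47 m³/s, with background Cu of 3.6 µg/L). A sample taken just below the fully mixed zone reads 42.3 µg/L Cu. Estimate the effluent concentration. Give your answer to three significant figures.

Mass balance: 9.470·3.600 + 1.000·Cₑ = 10.47·42.30
→ Cₑ = (10.47·42.30 − 9.470·3.600) / 1.000 = 408.8 µg/L.

409 µg/L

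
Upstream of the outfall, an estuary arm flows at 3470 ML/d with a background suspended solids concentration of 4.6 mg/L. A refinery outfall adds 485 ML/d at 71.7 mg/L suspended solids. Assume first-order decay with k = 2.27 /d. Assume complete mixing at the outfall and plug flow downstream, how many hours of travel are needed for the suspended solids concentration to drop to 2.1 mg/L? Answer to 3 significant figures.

19.1 h

After mixing, C = (3470·4.600 + 485.0·71.70) / 3955 = 50740/3955 = 12.83 mg/L.
12.83·exp(−k·t) = 2.1 → t = ln(12.83/2.1)/k = 68880 s = 19.13 h.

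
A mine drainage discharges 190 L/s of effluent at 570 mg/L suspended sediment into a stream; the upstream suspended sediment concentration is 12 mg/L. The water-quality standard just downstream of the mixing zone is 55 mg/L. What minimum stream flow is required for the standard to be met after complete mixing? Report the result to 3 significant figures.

2280 L/s

Set C_mix = 55: (Q·12.00 + 190.0·570.0) / (Q + 190.0) = 55
→ Q = 190.0·(570.0 − 55)/(55 − 12.00) = 2276 L/s.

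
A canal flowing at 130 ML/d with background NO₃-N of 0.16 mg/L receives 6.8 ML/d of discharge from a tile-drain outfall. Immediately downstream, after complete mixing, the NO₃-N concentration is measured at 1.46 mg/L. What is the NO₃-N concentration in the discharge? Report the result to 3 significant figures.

26.3 mg/L

Mass balance: 130.0·0.1600 + 6.800·Cₑ = 136.8·1.460
→ Cₑ = (136.8·1.460 − 130.0·0.1600) / 6.800 = 26.31 mg/L.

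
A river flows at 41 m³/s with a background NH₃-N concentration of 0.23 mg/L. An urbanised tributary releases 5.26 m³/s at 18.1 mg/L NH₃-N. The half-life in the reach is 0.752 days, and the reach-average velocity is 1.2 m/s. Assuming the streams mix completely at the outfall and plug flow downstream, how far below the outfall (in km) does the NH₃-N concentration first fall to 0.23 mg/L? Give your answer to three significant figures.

Conservation of mass: C = (41.00·0.2300 + 5.260·18.10) / 46.26 = 104.6/46.26 = 2.262 mg/L.
Half-life 0.752 d → k = ln 2 / 0.752 = 0.9217 d⁻¹.
Set 2.262·exp(−k·t) = 0.23 → t = ln(2.262/0.23)/k = 214300 s = 59.52 h.
Distance = v·t = 1.2·214300 = 257100 m = 257.1 km.

257 km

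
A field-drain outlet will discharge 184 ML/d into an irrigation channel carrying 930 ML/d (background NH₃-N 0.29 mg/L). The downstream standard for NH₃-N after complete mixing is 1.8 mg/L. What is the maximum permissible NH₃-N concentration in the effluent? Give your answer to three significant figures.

At the limit, (Qr·Cr + Qe·Cₑ)/(Qr + Qe) = 1.8:
Cₑ = (1114·1.8 − 930.0·0.2900) / 184.0 = 9.432 mg/L.

9.43 mg/L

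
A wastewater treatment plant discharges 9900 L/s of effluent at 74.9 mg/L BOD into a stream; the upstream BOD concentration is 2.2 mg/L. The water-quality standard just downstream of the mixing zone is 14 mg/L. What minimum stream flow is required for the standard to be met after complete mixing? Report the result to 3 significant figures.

51100 L/s

Set C_mix = 14: (Q·2.200 + 9900·74.90) / (Q + 9900) = 14
→ Q = 9900·(74.90 − 14)/(14 − 2.200) = 51090 L/s.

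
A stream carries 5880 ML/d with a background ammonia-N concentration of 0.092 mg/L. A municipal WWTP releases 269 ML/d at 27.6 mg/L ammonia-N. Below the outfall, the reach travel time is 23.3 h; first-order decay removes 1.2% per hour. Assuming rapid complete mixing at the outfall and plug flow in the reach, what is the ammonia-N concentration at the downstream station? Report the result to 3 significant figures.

0.978 mg/L

Mixed concentration C = ΣQC/ΣQ = (5880·0.09200 + 269.0·27.60) / 6149 = 7965/6149 = 1.295 mg/L.
1.2%/h lost → k = −ln(1 − 0.012) = 0.01207 h⁻¹.
After decay, C = 1.295 × e^(−kt) = 1.295 × 0.7548 = 0.9778 mg/L.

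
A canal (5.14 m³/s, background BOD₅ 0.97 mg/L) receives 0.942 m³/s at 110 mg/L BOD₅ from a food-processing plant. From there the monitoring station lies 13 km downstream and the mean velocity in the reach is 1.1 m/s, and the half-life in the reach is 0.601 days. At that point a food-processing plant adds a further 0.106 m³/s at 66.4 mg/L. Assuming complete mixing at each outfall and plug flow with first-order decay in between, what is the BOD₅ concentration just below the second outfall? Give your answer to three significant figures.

16.1 mg/L

Flow-weighted average: C = (5.140·0.9700 + 0.9420·110.0) / 6.082 = 108.6/6.082 = 17.86 mg/L; combined flow 6.082 m³/s.
Travel time t = 13·1000 / 1.1 = 11820 s = 3.283 h.
Half-life 0.601 d → k = ln 2 / 0.601 = 1.153 d⁻¹.
Applying C = C₀e^(−kt): 17.86 × 0.8541 = 15.25 mg/L.
Second outfall: C = (6.082·15.25 + 0.1060·66.40)/6.188 = 16.13 mg/L.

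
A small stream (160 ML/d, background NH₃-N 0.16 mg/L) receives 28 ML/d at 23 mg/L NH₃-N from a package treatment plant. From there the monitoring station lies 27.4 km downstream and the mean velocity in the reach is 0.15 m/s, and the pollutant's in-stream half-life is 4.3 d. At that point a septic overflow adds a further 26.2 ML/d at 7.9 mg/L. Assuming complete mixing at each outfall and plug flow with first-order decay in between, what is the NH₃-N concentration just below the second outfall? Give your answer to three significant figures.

3.19 mg/L

Mass balance: C = (160.0·0.1600 + 28.00·23.00) / 188.0 = 669.6/188.0 = 3.562 mg/L; combined flow 188.0 ML/d.
Travel time t = 27.4·1000 / 0.15 = 182700 s = 50.74 h.
Half-life 4.3 d → k = ln 2 / 4.3 = 0.1612 d⁻¹.
Decay over the reach: 3.562·exp(−kt) = 3.562·0.7112 = 2.533 mg/L.
Second outfall: C = (188.0·2.533 + 26.20·7.900)/214.2 = 3.190 mg/L.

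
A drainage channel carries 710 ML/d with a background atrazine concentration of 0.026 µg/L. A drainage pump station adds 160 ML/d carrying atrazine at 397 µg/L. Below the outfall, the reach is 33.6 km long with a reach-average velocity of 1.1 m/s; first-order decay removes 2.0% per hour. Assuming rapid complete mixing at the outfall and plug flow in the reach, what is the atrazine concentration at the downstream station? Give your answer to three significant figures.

Mixed concentration C = ΣQC/ΣQ = (710.0·0.02600 + 160.0·397.0) / 870.0 = 63540/870.0 = 73.03 µg/L.
Travel time t = 33.6·1000 / 1.1 = 30550 s = 8.485 h.
2.0%/h lost → k = −ln(1 − 0.02) = 0.02020 h⁻¹.
Decay over the reach: 73.03·exp(−kt) = 73.03·0.8425 = 61.53 µg/L.

61.5 µg/L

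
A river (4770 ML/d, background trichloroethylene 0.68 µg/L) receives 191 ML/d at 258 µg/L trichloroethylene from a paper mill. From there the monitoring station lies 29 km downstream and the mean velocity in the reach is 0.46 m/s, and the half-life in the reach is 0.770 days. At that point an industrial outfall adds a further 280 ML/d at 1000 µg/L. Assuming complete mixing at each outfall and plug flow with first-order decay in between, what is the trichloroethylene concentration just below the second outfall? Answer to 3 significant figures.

58.6 µg/L

Flow-weighted average: C = (4770·0.6800 + 191.0·258.0) / 4961 = 52520/4961 = 10.59 µg/L; combined flow 4961 ML/d.
Travel time t = 29·1000 / 0.46 = 63040 s = 17.51 h.
Half-life 0.770 d → k = ln 2 / 0.770 = 0.9002 d⁻¹.
After decay, C = 10.59 × e^(−kt) = 10.59 × 0.5185 = 5.489 µg/L.
At the second outfall, C = (4961·5.489 + 280.0·1000) / (4961 + 280.0) = 58.62 µg/L.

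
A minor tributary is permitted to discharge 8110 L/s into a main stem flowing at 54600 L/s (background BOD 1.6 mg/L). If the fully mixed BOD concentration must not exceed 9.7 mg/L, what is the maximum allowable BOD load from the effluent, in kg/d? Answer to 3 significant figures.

45000 kg/d

Mass balance at the limit: 54600·1.600 + 8110·Cₑ = 62710·9.7 → Cₑ = 64.23 mg/L.
8110 L/s = 8.110 m³/s. Load = 8.110 m³/s × 64.23 g/m³ × 86 400 s/d = 45010 kg/d.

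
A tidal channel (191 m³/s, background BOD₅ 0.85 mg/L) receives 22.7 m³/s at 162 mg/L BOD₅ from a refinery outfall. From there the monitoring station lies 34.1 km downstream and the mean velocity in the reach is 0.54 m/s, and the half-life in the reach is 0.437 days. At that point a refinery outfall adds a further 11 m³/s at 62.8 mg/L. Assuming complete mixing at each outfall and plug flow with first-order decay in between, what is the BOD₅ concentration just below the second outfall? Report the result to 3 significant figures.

Mass balance: C = (191.0·0.8500 + 22.70·162.0) / 213.7 = 3840/213.7 = 17.97 mg/L; combined flow 213.7 m³/s.
Travel time t = 34.1·1000 / 0.54 = 63150 s = 17.54 h.
Half-life 0.437 d → k = ln 2 / 0.437 = 1.586 d⁻¹.
After decay, C = 17.97 × e^(−kt) = 17.97 × 0.3137 = 5.637 mg/L.
Second outfall: C = (213.7·5.637 + 11.00·62.80)/224.7 = 8.435 mg/L.

8.44 mg/L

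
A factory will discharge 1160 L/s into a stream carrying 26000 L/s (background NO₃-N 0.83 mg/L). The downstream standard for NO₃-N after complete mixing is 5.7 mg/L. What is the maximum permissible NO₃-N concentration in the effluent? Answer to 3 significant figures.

At the limit, (Qr·Cr + Qe·Cₑ)/(Qr + Qe) = 5.7:
Cₑ = (27160·5.7 − 26000·0.8300) / 1160 = 114.9 mg/L.

115 mg/L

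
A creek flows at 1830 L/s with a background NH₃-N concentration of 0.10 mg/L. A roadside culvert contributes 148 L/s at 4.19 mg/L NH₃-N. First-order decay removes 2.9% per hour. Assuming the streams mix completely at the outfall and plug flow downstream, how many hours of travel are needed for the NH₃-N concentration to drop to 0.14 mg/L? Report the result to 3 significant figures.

36.2 h

After mixing, C = (1830·0.1000 + 148.0·4.190) / 1978 = 803.1/1978 = 0.4060 mg/L.
2.9%/h lost → k = −ln(1 − 0.029) = 0.02943 h⁻¹.
0.4060·exp(−k·t) = 0.14 → t = ln(0.4060/0.14)/k = 130300 s = 36.18 h.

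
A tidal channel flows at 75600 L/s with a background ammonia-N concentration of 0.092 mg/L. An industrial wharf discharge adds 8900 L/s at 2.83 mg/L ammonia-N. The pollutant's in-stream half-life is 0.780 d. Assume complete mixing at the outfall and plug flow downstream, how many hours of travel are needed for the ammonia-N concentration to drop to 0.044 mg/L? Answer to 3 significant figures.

58.3 h

Flow-weighted average: C = (75600·0.09200 + 8900·2.830) / 84500 = 32140/84500 = 0.3804 mg/L.
Half-life 0.780 d → k = ln 2 / 0.780 = 0.8887 d⁻¹.
0.3804·exp(−k·t) = 0.044 → t = ln(0.3804/0.044)/k = 209700 s = 58.25 h.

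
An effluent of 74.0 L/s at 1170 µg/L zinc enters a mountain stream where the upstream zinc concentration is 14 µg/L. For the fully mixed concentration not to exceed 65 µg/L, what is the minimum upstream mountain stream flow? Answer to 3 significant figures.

1600 L/s

Set C_mix = 65: (Q·14.00 + 74.00·1170) / (Q + 74.00) = 65
→ Q = 74.00·(1170 − 65)/(65 − 14.00) = 1603 L/s.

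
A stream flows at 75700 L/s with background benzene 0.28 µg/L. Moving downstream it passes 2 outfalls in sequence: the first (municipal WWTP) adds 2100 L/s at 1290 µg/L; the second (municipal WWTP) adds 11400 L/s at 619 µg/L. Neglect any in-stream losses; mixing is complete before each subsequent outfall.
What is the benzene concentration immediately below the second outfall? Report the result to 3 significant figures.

110 µg/L

Below outfall 1: Q → 77800 L/s, C = (75700·0.2800 + 2100·1290)/77800 = 35.09 µg/L.
Below outfall 2: Q → 89200 L/s, C = (77800·35.09 + 11400·619.0)/89200 = 109.7 µg/L.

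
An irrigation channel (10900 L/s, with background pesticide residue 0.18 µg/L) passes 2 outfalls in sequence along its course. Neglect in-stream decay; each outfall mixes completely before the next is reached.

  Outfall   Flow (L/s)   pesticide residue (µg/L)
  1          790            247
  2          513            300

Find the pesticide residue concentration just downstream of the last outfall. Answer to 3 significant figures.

After outfall 1: Q = 10900 + 790.0 = 11690 L/s; C = (10900·0.1800 + 790.0·247.0)/11690 = 16.86 µg/L.
After outfall 2: Q = 11690 + 513.0 = 12200 L/s; C = (11690·16.86 + 513.0·300.0)/12200 = 28.76 µg/L.

28.8 µg/L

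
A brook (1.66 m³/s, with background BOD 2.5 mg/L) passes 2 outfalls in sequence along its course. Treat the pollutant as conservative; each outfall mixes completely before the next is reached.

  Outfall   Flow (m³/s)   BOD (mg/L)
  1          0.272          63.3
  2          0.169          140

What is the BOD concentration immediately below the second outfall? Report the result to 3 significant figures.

Outfall 1: combined Q = 1.932 m³/s; C = (1.660·2.500 + 0.2720·63.30)/1.932 = 11.06 mg/L.
Outfall 2: combined Q = 2.101 m³/s; C = (1.932·11.06 + 0.1690·140.0)/2.101 = 21.43 mg/L.

21.4 mg/L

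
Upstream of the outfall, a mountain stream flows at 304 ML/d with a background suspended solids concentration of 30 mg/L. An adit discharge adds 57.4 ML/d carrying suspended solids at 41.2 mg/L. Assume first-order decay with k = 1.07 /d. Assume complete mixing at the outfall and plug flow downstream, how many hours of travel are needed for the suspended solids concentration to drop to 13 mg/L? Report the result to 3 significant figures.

20.0 h

Conservation of mass: C = (304.0·30.00 + 57.40·41.20) / 361.4 = 11480/361.4 = 31.78 mg/L.
31.78·exp(−k·t) = 13 → t = ln(31.78/13)/k = 72180 s = 20.05 h.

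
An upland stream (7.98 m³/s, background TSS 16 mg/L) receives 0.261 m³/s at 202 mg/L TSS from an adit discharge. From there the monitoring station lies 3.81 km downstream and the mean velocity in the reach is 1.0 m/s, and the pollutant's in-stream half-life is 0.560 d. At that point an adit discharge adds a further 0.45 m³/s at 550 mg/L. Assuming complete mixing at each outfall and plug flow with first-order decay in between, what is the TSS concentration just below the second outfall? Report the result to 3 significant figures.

Conservation of mass: C = (7.980·16.00 + 0.2610·202.0) / 8.241 = 180.4/8.241 = 21.89 mg/L; combined flow 8.241 m³/s.
Travel time t = 3.81·1000 / 1.0 = 3810 s = 1.058 h.
Half-life 0.560 d → k = ln 2 / 0.560 = 1.238 d⁻¹.
After decay, C = 21.89 × e^(−kt) = 21.89 × 0.9469 = 20.73 mg/L.
Second outfall: C = (8.241·20.73 + 0.4500·550.0)/8.691 = 48.13 mg/L.

48.1 mg/L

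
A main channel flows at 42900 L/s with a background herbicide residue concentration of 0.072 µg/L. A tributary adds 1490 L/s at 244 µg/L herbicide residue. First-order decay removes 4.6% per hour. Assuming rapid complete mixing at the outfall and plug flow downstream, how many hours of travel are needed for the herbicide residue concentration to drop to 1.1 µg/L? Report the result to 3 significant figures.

After mixing, C = (42900·0.07200 + 1490·244.0) / 44390 = 366600/44390 = 8.260 µg/L.
4.6%/h lost → k = −ln(1 − 0.046) = 0.04709 h⁻¹.
8.260·exp(−k·t) = 1.1 → t = ln(8.260/1.1)/k = 154100 s = 42.81 h.

42.8 h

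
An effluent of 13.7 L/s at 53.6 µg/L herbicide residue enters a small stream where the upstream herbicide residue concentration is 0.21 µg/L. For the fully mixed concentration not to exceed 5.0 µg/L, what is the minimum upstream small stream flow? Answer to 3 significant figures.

Set C_mix = 5.0: (Q·0.2100 + 13.70·53.60) / (Q + 13.70) = 5.0
→ Q = 13.70·(53.60 − 5.0)/(5.0 − 0.2100) = 139.0 L/s.

139 L/s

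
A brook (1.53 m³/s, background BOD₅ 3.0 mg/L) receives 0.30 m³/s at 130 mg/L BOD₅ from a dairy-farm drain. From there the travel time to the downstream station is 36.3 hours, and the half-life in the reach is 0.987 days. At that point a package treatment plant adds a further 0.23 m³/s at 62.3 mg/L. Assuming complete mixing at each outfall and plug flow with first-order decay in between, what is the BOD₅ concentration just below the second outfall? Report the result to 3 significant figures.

14.3 mg/L

Mixed concentration C = ΣQC/ΣQ = (1.530·3.000 + 0.3000·130.0) / 1.830 = 43.59/1.830 = 23.82 mg/L; combined flow 1.830 m³/s.
Half-life 0.987 d → k = ln 2 / 0.987 = 0.7023 d⁻¹.
Decay over the reach: 23.82·exp(−kt) = 23.82·0.3457 = 8.234 mg/L.
Second outfall: C = (1.830·8.234 + 0.2300·62.30)/2.060 = 14.27 mg/L.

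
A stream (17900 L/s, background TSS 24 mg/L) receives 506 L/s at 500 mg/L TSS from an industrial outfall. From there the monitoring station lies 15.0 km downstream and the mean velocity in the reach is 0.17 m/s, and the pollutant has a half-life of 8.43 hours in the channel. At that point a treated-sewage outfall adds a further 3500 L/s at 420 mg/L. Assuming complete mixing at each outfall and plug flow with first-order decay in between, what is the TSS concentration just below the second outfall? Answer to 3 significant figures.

71.3 mg/L

Flow-weighted average: C = (17900·24.00 + 506.0·500.0) / 18410 = 682600/18410 = 37.09 mg/L; combined flow 18410 L/s.
Travel time t = 15.0·1000 / 0.17 = 88240 s = 24.51 h.
Half-life 8.43 h → k = ln 2 / 8.43 = 0.08222 h⁻¹ = 1.973 d⁻¹.
Applying C = C₀e^(−kt): 37.09 × 0.1333 = 4.943 mg/L.
At the second outfall, C = (18410·4.943 + 3500·420.0) / (18410 + 3500) = 71.26 mg/L.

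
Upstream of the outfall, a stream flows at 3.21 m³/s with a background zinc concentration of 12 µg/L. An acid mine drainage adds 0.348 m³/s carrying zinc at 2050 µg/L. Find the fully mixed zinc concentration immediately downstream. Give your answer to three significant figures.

211 µg/L

Flow-weighted average: C = (3.210·12.00 + 0.3480·2050) / 3.558 = 751.9/3.558 = 211.3 µg/L.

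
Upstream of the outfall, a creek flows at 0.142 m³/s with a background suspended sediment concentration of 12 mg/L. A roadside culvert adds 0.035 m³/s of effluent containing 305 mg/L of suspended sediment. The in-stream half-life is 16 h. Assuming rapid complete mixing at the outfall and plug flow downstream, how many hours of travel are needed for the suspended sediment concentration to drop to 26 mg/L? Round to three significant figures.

22.8 h

Mixed concentration C = ΣQC/ΣQ = (0.1420·12.00 + 0.03500·305.0) / 0.1770 = 12.38/0.1770 = 69.94 mg/L.
Half-life 16 h → k = ln 2 / 16 = 0.04332 h⁻¹ = 1.040 d⁻¹.
69.94·exp(−k·t) = 26 → t = ln(69.94/26)/k = 82230 s = 22.84 h.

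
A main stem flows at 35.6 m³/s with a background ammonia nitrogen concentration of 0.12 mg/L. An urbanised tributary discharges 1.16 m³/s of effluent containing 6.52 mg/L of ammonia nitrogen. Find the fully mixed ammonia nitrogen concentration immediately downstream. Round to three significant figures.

0.322 mg/L

Mixed concentration C = ΣQC/ΣQ = (35.60·0.1200 + 1.160·6.520) / 36.76 = 11.84/36.76 = 0.3220 mg/L.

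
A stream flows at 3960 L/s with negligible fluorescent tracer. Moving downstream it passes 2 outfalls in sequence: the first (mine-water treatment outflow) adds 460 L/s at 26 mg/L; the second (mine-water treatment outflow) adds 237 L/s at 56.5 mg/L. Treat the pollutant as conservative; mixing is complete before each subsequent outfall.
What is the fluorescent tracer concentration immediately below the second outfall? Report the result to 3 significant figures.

5.44 mg/L

Outfall 1: combined Q = 4420 L/s; C = (3960·0 + 460.0·26.00)/4420 = 2.706 mg/L.
Outfall 2: combined Q = 4657 L/s; C = (4420·2.706 + 237.0·56.50)/4657 = 5.444 mg/L.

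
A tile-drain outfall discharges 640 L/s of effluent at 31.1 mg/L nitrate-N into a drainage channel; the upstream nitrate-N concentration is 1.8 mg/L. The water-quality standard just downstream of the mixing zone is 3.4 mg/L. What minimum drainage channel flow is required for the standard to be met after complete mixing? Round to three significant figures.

11100 L/s

Set C_mix = 3.4: (Q·1.800 + 640.0·31.10) / (Q + 640.0) = 3.4
→ Q = 640.0·(31.10 − 3.4)/(3.4 − 1.800) = 11080 L/s.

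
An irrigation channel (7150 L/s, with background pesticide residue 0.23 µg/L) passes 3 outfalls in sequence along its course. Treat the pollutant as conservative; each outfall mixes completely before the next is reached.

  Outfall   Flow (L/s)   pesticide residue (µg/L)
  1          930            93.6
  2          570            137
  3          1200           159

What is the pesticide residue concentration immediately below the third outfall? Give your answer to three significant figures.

36.3 µg/L

Below outfall 1: Q → 8080 L/s, C = (7150·0.2300 + 930.0·93.60)/8080 = 10.98 µg/L.
Below outfall 2: Q → 8650 L/s, C = (8080·10.98 + 570.0·137.0)/8650 = 19.28 µg/L.
Below outfall 3: Q → 9850 L/s, C = (8650·19.28 + 1200·159.0)/9850 = 36.30 µg/L.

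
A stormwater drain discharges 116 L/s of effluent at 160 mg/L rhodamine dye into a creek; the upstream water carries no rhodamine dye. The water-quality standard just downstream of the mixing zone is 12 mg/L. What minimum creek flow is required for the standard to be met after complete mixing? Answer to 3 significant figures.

Set C_mix = 12: (Q·0 + 116.0·160.0) / (Q + 116.0) = 12
→ Q = 116.0·(160.0 − 12)/(12 − 0) = 1431 L/s.

1430 L/s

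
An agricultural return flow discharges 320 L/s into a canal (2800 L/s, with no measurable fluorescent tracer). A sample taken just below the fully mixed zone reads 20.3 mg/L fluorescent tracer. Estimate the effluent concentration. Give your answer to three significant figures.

Mass balance: 2800·0 + 320.0·Cₑ = 3120·20.30
→ Cₑ = (3120·20.30 − 2800·0) / 320.0 = 197.9 mg/L.

198 mg/L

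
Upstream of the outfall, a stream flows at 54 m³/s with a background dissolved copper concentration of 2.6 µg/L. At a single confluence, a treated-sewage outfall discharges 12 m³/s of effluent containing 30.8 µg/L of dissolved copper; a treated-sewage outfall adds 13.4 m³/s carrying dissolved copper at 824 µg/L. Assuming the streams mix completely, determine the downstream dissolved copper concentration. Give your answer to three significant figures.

145 µg/L

After mixing, C = (54.00·2.600 + 12.00·30.80 + 13.40·824.0) / 79.40 = 11550/79.40 = 145.5 µg/L.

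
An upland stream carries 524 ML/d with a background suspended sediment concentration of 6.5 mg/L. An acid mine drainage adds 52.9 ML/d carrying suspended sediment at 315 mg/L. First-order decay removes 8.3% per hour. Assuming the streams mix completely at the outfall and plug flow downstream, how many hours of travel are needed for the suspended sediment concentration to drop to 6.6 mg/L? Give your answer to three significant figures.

Mixed concentration C = ΣQC/ΣQ = (524.0·6.500 + 52.90·315.0) / 576.9 = 20070/576.9 = 34.79 mg/L.
8.3%/h lost → k = −ln(1 − 0.083) = 0.08665 h⁻¹.
34.79·exp(−k·t) = 6.6 → t = ln(34.79/6.6)/k = 69060 s = 19.18 h.

19.2 h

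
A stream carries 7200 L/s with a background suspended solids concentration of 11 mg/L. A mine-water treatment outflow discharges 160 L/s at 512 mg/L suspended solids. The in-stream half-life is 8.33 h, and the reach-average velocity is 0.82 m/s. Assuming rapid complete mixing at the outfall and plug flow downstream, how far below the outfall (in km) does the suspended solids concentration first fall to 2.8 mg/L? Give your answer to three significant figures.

73.0 km

Mass balance: C = (7200·11.00 + 160.0·512.0) / 7360 = 161100/7360 = 21.89 mg/L.
Half-life 8.33 h → k = ln 2 / 8.33 = 0.08321 h⁻¹ = 1.997 d⁻¹.
Set 21.89·exp(−k·t) = 2.8 → t = ln(21.89/2.8)/k = 88970 s = 24.71 h.
Distance = v·t = 0.82·88970 = 72960 m = 72.96 km.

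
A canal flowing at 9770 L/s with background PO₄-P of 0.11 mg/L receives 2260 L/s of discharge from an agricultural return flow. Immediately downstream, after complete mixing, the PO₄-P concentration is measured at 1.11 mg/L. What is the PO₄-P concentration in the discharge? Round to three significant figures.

5.43 mg/L

Mass balance: 9770·0.1100 + 2260·Cₑ = 12030·1.110
→ Cₑ = (12030·1.110 − 9770·0.1100) / 2260 = 5.433 mg/L.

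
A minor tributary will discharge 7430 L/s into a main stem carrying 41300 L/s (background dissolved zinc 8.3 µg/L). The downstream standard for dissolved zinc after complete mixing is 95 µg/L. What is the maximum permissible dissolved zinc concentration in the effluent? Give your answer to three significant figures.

At the limit, (Qr·Cr + Qe·Cₑ)/(Qr + Qe) = 95:
Cₑ = (48730·95 − 41300·8.300) / 7430 = 576.9 µg/L.

577 µg/L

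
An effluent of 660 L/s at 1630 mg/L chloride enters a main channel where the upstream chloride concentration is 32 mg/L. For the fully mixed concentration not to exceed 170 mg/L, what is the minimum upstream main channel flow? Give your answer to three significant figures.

Set C_mix = 170: (Q·32.00 + 660.0·1630) / (Q + 660.0) = 170
→ Q = 660.0·(1630 − 170)/(170 − 32.00) = 6983 L/s.

6980 L/s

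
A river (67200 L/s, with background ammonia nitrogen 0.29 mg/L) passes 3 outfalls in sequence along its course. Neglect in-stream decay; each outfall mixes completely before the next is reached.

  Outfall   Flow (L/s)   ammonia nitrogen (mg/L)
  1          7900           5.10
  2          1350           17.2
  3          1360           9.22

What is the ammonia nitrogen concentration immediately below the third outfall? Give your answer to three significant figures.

Below outfall 1: Q → 75100 L/s, C = (67200·0.2900 + 7900·5.100)/75100 = 0.7960 mg/L.
Below outfall 2: Q → 76450 L/s, C = (75100·0.7960 + 1350·17.20)/76450 = 1.086 mg/L.
Below outfall 3: Q → 77810 L/s, C = (76450·1.086 + 1360·9.220)/77810 = 1.228 mg/L.

1.23 mg/L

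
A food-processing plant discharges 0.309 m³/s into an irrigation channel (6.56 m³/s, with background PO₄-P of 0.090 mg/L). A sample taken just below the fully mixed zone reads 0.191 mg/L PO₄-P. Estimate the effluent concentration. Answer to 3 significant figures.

Mass balance: 6.560·0.09000 + 0.3090·Cₑ = 6.869·0.1910
→ Cₑ = (6.869·0.1910 − 6.560·0.09000) / 0.3090 = 2.335 mg/L.

2.34 mg/L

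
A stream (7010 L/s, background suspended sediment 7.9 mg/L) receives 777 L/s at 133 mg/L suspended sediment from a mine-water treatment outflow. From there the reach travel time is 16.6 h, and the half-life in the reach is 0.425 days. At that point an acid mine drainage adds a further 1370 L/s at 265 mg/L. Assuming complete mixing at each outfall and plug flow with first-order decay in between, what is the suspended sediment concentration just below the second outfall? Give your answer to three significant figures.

45.3 mg/L

After mixing, C = (7010·7.900 + 777.0·133.0) / 7787 = 158700/7787 = 20.38 mg/L; combined flow 7787 L/s.
Half-life 0.425 d → k = ln 2 / 0.425 = 1.631 d⁻¹.
After decay, C = 20.38 × e^(−kt) = 20.38 × 0.3237 = 6.597 mg/L.
Second outfall: C = (7787·6.597 + 1370·265.0)/9157 = 45.26 mg/L.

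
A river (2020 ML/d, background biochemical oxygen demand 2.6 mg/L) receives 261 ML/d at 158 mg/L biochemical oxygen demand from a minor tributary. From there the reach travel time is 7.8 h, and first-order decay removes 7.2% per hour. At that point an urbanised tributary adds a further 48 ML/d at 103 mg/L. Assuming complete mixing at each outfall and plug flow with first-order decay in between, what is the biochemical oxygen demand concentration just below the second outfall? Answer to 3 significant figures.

After mixing, C = (2020·2.600 + 261.0·158.0) / 2281 = 46490/2281 = 20.38 mg/L; combined flow 2281 ML/d.
7.2%/h lost → k = −ln(1 − 0.072) = 0.07472 h⁻¹.
After decay, C = 20.38 × e^(−kt) = 20.38 × 0.5583 = 11.38 mg/L.
At the second outfall, C = (2281·11.38 + 48.00·103.0) / (2281 + 48.00) = 13.27 mg/L.

13.3 mg/L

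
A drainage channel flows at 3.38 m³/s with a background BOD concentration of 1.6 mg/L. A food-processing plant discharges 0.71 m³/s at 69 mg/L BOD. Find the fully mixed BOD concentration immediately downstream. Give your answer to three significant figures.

13.3 mg/L

After mixing, C = (3.380·1.600 + 0.7100·69.00) / 4.090 = 54.40/4.090 = 13.30 mg/L.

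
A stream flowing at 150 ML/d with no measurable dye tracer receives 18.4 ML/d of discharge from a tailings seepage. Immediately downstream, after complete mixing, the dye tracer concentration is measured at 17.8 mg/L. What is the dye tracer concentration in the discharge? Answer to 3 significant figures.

Mass balance: 150.0·0 + 18.40·Cₑ = 168.4·17.80
→ Cₑ = (168.4·17.80 − 150.0·0) / 18.40 = 162.9 mg/L.

163 mg/L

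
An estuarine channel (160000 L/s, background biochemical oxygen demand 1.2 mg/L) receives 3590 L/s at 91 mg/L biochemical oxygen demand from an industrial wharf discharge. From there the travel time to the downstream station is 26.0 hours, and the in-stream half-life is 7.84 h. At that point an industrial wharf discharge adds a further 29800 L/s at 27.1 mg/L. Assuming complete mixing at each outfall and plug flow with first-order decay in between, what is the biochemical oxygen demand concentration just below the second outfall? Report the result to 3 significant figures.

4.45 mg/L

Mass balance: C = (160000·1.200 + 3590·91.00) / 163600 = 518700/163600 = 3.171 mg/L; combined flow 163600 L/s.
Half-life 7.84 h → k = ln 2 / 7.84 = 0.08841 h⁻¹ = 2.122 d⁻¹.
Applying C = C₀e^(−kt): 3.171 × 0.1004 = 0.3183 mg/L.
Second outfall: C = (163600·0.3183 + 29800·27.10)/193400 = 4.445 mg/L.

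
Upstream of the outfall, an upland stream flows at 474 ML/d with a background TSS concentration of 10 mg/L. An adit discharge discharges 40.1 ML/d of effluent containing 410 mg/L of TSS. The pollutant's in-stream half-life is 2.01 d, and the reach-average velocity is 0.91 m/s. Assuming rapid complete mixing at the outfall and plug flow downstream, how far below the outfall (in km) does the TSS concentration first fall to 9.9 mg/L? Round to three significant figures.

Mixed concentration C = ΣQC/ΣQ = (474.0·10.00 + 40.10·410.0) / 514.1 = 21180/514.1 = 41.20 mg/L.
Half-life 2.01 d → k = ln 2 / 2.01 = 0.3448 d⁻¹.
Set 41.20·exp(−k·t) = 9.9 → t = ln(41.20/9.9)/k = 357300 s = 99.24 h.
Distance = v·t = 0.91·357300 = 325100 m = 325.1 km.

325 km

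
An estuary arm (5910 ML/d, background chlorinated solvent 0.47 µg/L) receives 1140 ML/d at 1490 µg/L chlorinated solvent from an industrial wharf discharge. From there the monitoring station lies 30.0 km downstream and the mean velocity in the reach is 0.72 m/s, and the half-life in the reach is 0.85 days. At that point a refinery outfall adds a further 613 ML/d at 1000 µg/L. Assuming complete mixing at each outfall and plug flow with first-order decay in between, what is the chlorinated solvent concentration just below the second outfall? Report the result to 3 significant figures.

230 µg/L

Mixed concentration C = ΣQC/ΣQ = (5910·0.4700 + 1140·1490) / 7050 = 1701000/7050 = 241.3 µg/L; combined flow 7050 ML/d.
Travel time t = 30.0·1000 / 0.72 = 41670 s = 11.57 h.
Half-life 0.85 d → k = ln 2 / 0.85 = 0.8155 d⁻¹.
First-order decay: C = 241.3·exp(−k·t) = 241.3·0.6749 = 162.9 µg/L.
Second outfall: C = (7050·162.9 + 613.0·1000)/7663 = 229.8 µg/L.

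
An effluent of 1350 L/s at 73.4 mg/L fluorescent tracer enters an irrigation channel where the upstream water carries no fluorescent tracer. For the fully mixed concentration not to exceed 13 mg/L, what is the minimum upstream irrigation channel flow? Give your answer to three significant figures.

6270 L/s

Set C_mix = 13: (Q·0 + 1350·73.40) / (Q + 1350) = 13
→ Q = 1350·(73.40 − 13)/(13 − 0) = 6272 L/s.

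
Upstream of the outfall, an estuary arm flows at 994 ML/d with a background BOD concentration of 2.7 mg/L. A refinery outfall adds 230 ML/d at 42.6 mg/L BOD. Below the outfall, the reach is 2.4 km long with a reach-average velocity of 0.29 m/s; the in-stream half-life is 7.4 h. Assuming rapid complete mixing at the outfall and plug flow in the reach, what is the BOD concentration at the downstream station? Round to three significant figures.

Mass balance: C = (994.0·2.700 + 230.0·42.60) / 1224 = 12480/1224 = 10.20 mg/L.
Travel time t = 2.4·1000 / 0.29 = 8276 s = 2.299 h.
Half-life 7.4 h → k = ln 2 / 7.4 = 0.09367 h⁻¹ = 2.248 d⁻¹.
Applying C = C₀e^(−kt): 10.20 × 0.8063 = 8.222 mg/L.

8.22 mg/L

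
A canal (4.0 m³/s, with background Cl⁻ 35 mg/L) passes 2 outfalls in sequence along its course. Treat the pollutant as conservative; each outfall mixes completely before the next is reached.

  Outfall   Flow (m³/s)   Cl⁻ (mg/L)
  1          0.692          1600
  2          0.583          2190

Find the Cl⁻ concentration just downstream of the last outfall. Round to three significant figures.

478 mg/L

Below outfall 1: Q → 4.692 m³/s, C = (4.000·35.00 + 0.6920·1600)/4.692 = 265.8 mg/L.
Below outfall 2: Q → 5.275 m³/s, C = (4.692·265.8 + 0.5830·2190)/5.275 = 478.5 mg/L.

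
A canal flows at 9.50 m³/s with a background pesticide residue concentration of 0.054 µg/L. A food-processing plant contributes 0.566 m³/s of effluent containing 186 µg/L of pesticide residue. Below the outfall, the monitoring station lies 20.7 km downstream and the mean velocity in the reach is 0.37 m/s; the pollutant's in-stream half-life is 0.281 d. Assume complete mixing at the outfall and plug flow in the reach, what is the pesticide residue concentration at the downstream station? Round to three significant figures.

Mixed concentration C = ΣQC/ΣQ = (9.500·0.05400 + 0.5660·186.0) / 10.07 = 105.8/10.07 = 10.51 µg/L.
Travel time t = 20.7·1000 / 0.37 = 55950 s = 15.54 h.
Half-life 0.281 d → k = ln 2 / 0.281 = 2.467 d⁻¹.
First-order decay: C = 10.51·exp(−k·t) = 10.51·0.2025 = 2.128 µg/L.

2.13 µg/L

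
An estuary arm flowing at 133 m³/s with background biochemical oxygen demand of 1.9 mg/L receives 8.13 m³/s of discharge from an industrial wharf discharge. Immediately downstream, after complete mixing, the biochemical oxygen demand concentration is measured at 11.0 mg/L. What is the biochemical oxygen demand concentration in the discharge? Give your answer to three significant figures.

160 mg/L

Mass balance: 133.0·1.900 + 8.130·Cₑ = 141.1·11.00
→ Cₑ = (141.1·11.00 − 133.0·1.900) / 8.130 = 159.9 mg/L.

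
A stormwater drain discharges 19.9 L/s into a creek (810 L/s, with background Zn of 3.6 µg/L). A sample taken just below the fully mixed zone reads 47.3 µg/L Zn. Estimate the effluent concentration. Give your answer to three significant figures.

Mass balance: 810.0·3.600 + 19.90·Cₑ = 829.9·47.30
→ Cₑ = (829.9·47.30 − 810.0·3.600) / 19.90 = 1826 µg/L.

1830 µg/L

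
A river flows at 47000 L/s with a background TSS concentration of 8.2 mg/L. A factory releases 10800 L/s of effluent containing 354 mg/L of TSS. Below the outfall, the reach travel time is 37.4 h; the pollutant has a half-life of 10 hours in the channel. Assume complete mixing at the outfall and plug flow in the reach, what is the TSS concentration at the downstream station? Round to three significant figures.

5.45 mg/L

Flow-weighted average: C = (47000·8.200 + 10800·354.0) / 57800 = 4209000/57800 = 72.81 mg/L.
Half-life 10 h → k = ln 2 / 10 = 0.06931 h⁻¹ = 1.664 d⁻¹.
Decay over the reach: 72.81·exp(−kt) = 72.81·0.07484 = 5.450 mg/L.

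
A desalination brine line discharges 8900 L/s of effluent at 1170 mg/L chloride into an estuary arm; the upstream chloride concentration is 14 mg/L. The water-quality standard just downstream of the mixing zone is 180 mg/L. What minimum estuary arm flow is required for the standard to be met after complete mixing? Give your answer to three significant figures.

Set C_mix = 180: (Q·14.00 + 8900·1170) / (Q + 8900) = 180
→ Q = 8900·(1170 − 180)/(180 − 14.00) = 53080 L/s.

53100 L/s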